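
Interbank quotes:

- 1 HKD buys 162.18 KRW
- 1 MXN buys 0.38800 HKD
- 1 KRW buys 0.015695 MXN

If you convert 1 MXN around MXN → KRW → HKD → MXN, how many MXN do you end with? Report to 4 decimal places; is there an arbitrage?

Around MXN → KRW → HKD → MXN: 1 ÷ 0.015695 ÷ 162.18 ÷ 0.38800 = 1.012534
Product > 1; profitable direction is MXN → KRW → HKD → MXN.

1.0125 (arbitrage exists)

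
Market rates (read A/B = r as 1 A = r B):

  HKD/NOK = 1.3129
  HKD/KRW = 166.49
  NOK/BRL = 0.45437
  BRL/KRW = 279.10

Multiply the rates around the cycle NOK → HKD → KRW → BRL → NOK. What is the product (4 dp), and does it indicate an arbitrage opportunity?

Around NOK → HKD → KRW → BRL → NOK: 1 ÷ 1.3129 × 166.49 ÷ 279.10 ÷ 0.45437 = 0.999970
Product ≈ 1 (deviation 0.003%, within rounding noise).

1.0000 (no arbitrage)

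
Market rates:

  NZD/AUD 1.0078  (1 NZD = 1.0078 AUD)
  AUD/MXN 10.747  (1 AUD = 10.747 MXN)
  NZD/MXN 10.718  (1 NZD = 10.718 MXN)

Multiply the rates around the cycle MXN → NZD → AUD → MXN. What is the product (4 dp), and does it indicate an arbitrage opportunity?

Around MXN → NZD → AUD → MXN: 1 ÷ 10.718 × 1.0078 × 10.747 = 1.010527
Product > 1; profitable direction is MXN → NZD → AUD → MXN.

1.0105 (arbitrage exists)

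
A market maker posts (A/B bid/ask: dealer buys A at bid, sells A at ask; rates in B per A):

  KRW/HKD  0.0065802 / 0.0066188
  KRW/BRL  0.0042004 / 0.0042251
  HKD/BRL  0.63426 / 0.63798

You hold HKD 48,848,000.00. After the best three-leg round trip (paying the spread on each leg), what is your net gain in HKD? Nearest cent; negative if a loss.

Best loop HKD → KRW → BRL → HKD:
HKD 48,848,000.00 ÷ 0.0066188 (buy KRW at ask) = KRW 7,380,189,762
KRW 7,380,189,762 × 0.0042004 (sell KRW at bid) = BRL 30,999,749.08
BRL 30,999,749.08 ÷ 0.63798 (buy HKD at ask) = HKD 48,590,471.61

Net result: HKD -257,528.39 (no profitable arbitrage after spreads)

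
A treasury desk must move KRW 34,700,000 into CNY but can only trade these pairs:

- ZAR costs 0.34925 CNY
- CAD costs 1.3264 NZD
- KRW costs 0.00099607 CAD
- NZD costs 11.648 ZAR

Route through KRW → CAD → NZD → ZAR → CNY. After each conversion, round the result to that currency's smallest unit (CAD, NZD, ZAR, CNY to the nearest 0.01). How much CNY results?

KRW 34,700,000 × 0.00099607 = CAD 34,563.63
CAD 34,563.63 × 1.3264 = NZD 45,845.20
NZD 45,845.20 × 11.648 = ZAR 534,004.89
ZAR 534,004.89 × 0.34925 = CNY 186,501.21

CNY 186,501.21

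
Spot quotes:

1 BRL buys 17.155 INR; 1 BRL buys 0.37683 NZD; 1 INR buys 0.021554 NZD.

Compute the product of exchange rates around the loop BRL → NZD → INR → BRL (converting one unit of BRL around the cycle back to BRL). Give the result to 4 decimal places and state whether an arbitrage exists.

Around BRL → NZD → INR → BRL: 1 × 0.37683 ÷ 0.021554 ÷ 17.155 = 1.019124
Product > 1; profitable direction is BRL → NZD → INR → BRL.

1.0191 (arbitrage exists)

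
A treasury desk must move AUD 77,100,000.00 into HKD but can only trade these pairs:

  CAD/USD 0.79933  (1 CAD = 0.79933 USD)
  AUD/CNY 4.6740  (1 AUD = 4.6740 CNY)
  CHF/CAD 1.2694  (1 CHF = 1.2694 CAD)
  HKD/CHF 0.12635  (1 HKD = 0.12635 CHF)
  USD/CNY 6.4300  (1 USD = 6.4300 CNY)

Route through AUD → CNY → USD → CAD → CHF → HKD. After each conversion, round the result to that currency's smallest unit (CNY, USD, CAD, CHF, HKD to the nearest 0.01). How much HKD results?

HKD 437,151,788.92

AUD 77,100,000.00 × 4.6740 = CNY 360,365,400.00
CNY 360,365,400.00 ÷ 6.4300 = USD 56,044,385.69
USD 56,044,385.69 ÷ 0.79933 = CAD 70,114,202.76
CAD 70,114,202.76 ÷ 1.2694 = CHF 55,234,128.53
CHF 55,234,128.53 ÷ 0.12635 = HKD 437,151,788.92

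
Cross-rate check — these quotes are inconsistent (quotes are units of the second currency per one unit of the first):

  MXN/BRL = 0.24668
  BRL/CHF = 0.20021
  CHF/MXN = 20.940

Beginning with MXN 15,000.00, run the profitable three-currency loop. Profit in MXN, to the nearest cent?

Profit: MXN 512.71

Profitable loop is MXN → BRL → CHF → MXN:
MXN 15,000.00 × 0.24668 = BRL 3,700.20
BRL 3,700.20 × 0.20021 = CHF 740.82
CHF 740.82 × 20.940 = MXN 15,512.71
Profit = MXN 15,512.71 − MXN 15,000.00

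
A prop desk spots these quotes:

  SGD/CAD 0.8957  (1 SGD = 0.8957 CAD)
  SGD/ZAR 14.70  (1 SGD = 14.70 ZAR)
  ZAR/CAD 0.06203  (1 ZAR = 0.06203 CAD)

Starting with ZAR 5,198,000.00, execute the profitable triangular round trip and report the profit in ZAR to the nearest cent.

Profitable loop is ZAR → CAD → SGD → ZAR:
ZAR 5,198,000.00 × 0.06203 = CAD 322,431.94
CAD 322,431.94 ÷ 0.8957 = SGD 359,977.60
SGD 359,977.60 × 14.70 = ZAR 5,291,670.78
Profit = ZAR 5,291,670.78 − ZAR 5,198,000.00

Profit: ZAR 93,670.78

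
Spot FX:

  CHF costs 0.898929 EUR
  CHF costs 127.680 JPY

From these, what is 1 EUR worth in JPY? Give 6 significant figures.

EUR/JPY = 142.036

1 EUR ÷ 0.898929 = 1.11243 CHF
1.11243 CHF × 127.680 = 142.036 JPY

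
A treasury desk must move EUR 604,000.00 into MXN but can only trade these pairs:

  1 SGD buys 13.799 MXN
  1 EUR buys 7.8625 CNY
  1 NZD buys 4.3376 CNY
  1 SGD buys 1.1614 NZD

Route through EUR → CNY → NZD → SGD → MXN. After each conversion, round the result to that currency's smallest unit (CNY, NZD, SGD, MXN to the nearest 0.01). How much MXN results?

EUR 604,000.00 × 7.8625 = CNY 4,748,950.00
CNY 4,748,950.00 ÷ 4.3376 = NZD 1,094,833.55
NZD 1,094,833.55 ÷ 1.1614 = SGD 942,684.30
SGD 942,684.30 × 13.799 = MXN 13,008,100.66

MXN 13,008,100.66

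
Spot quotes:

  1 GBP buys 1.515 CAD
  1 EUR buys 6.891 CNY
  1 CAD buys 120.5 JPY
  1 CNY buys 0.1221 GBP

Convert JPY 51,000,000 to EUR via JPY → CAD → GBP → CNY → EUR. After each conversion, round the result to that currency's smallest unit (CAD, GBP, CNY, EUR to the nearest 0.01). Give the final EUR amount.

EUR 332,026.37

JPY 51,000,000 ÷ 120.5 = CAD 423,236.51
CAD 423,236.51 ÷ 1.515 = GBP 279,364.03
GBP 279,364.03 ÷ 0.1221 = CNY 2,287,993.69
CNY 2,287,993.69 ÷ 6.891 = EUR 332,026.37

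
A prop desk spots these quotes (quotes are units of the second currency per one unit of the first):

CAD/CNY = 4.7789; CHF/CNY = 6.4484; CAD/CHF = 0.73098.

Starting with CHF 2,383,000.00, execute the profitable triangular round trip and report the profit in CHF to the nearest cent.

Profitable loop is CHF → CAD → CNY → CHF:
CHF 2,383,000.00 ÷ 0.73098 = CAD 3,260,007.11
CAD 3,260,007.11 × 4.7789 = CNY 15,579,248.00
CNY 15,579,248.00 ÷ 6.4484 = CHF 2,415,986.60
Profit = CHF 2,415,986.60 − CHF 2,383,000.00

Profit: CHF 32,986.60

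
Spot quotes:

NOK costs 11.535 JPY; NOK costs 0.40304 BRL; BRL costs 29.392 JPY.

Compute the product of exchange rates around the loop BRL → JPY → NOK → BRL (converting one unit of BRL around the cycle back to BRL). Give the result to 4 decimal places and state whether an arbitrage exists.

1.0270 (arbitrage exists)

Around BRL → JPY → NOK → BRL: 1 × 29.392 ÷ 11.535 × 0.40304 = 1.026975
Product > 1; profitable direction is BRL → JPY → NOK → BRL.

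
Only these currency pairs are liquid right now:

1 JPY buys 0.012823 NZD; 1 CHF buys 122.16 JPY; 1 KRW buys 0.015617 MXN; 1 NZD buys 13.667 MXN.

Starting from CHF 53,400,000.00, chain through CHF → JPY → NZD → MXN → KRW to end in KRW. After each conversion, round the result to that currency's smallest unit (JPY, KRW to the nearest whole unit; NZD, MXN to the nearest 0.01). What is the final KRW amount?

CHF 53,400,000.00 × 122.16 = JPY 6,523,344,000
JPY 6,523,344,000 × 0.012823 = NZD 83,648,840.11
NZD 83,648,840.11 × 13.667 = MXN 1,143,228,697.78
MXN 1,143,228,697.78 ÷ 0.015617 = KRW 73,204,117,166

KRW 73,204,117,166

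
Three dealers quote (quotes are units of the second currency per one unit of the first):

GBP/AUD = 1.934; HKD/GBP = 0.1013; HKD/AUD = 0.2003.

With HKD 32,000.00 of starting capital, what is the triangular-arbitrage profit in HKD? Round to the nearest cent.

Profit: HKD 716.36

Profitable loop is HKD → AUD → GBP → HKD:
HKD 32,000.00 × 0.2003 = AUD 6,409.60
AUD 6,409.60 ÷ 1.934 = GBP 3,314.17
GBP 3,314.17 ÷ 0.1013 = HKD 32,716.36
Profit = HKD 32,716.36 − HKD 32,000.00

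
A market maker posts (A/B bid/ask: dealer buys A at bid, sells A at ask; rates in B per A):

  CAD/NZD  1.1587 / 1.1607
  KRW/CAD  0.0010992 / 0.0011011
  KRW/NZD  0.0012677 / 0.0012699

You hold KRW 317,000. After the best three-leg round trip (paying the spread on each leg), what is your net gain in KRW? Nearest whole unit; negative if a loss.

Best loop KRW → CAD → NZD → KRW:
KRW 317,000 × 0.0010992 (sell KRW at bid) = CAD 348.45
CAD 348.45 × 1.1587 (sell CAD at bid) = NZD 403.74
NZD 403.74 ÷ 0.0012699 (buy KRW at ask) = KRW 317,934

Net profit: KRW 934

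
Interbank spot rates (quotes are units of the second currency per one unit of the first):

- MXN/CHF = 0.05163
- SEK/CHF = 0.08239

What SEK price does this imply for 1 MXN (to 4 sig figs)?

1 MXN × 0.05163 = 0.05163 CHF
0.05163 CHF ÷ 0.08239 = 0.626654 SEK

MXN/SEK = 0.6267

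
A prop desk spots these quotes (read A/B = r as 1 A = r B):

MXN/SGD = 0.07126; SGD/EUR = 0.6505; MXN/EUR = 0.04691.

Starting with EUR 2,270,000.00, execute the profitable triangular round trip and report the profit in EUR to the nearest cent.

Profitable loop is EUR → SGD → MXN → EUR:
EUR 2,270,000.00 ÷ 0.6505 = SGD 3,489,623.37
SGD 3,489,623.37 ÷ 0.07126 = MXN 48,970,297.03
MXN 48,970,297.03 × 0.04691 = EUR 2,297,196.63
Profit = EUR 2,297,196.63 − EUR 2,270,000.00

Profit: EUR 27,196.63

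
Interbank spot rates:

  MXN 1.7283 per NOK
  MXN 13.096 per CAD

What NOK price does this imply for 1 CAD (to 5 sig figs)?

1 CAD × 13.096 = 13.096 MXN
13.096 MXN ÷ 1.7283 = 7.57739 NOK

CAD/NOK = 7.5774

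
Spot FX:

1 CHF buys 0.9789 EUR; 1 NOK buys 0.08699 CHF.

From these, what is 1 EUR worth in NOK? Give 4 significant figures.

EUR/NOK = 11.74

1 EUR ÷ 0.9789 = 1.02155 CHF
1.02155 CHF ÷ 0.08699 = 11.7434 NOK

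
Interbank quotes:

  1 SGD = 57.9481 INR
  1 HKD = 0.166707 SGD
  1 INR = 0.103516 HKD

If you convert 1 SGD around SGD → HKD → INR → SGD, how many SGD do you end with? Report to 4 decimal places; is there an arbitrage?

Around SGD → HKD → INR → SGD: 1 ÷ 0.166707 ÷ 0.103516 ÷ 57.9481 = 0.999999
Product ≈ 1 (deviation 0.000%, within rounding noise).

1.0000 (no arbitrage)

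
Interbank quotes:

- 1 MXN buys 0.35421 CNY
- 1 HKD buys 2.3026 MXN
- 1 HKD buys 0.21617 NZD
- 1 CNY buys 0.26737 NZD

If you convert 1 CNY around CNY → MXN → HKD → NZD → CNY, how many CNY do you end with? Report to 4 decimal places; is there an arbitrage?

0.9913 (arbitrage exists)

Around CNY → MXN → HKD → NZD → CNY: 1 ÷ 0.35421 ÷ 2.3026 × 0.21617 ÷ 0.26737 = 0.991296
Product < 1; profitable direction is CNY → NZD → HKD → MXN → CNY.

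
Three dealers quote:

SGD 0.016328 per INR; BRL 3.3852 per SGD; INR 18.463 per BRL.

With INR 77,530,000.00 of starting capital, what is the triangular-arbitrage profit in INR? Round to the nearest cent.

Profit: INR 1,590,564.58

Profitable loop is INR → SGD → BRL → INR:
INR 77,530,000.00 × 0.016328 = SGD 1,265,909.84
SGD 1,265,909.84 × 3.3852 = BRL 4,285,357.99
BRL 4,285,357.99 × 18.463 = INR 79,120,564.58
Profit = INR 79,120,564.58 − INR 77,530,000.00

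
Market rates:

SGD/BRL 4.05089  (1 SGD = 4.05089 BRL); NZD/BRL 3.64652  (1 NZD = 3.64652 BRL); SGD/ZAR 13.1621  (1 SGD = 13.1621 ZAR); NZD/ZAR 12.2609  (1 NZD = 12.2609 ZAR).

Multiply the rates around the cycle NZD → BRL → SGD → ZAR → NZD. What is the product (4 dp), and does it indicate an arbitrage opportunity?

Around NZD → BRL → SGD → ZAR → NZD: 1 × 3.64652 ÷ 4.05089 × 13.1621 ÷ 12.2609 = 0.966342
Product < 1; profitable direction is NZD → ZAR → SGD → BRL → NZD.

0.9663 (arbitrage exists)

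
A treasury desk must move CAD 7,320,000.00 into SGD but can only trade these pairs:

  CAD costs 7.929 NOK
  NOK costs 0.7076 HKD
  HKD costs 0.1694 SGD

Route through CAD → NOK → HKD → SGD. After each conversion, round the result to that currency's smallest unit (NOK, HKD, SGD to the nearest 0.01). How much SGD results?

SGD 6,957,139.78

CAD 7,320,000.00 × 7.929 = NOK 58,040,280.00
NOK 58,040,280.00 × 0.7076 = HKD 41,069,302.13
HKD 41,069,302.13 × 0.1694 = SGD 6,957,139.78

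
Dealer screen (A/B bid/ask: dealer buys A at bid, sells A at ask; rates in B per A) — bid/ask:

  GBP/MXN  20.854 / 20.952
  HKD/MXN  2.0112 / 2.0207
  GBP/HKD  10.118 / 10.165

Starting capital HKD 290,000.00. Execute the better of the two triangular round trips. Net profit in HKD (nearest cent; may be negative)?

Net profit: HKD 4,427.34

Best loop HKD → GBP → MXN → HKD:
HKD 290,000.00 ÷ 10.165 (buy GBP at ask) = GBP 28,529.27
GBP 28,529.27 × 20.854 (sell GBP at bid) = MXN 594,949.34
MXN 594,949.34 ÷ 2.0207 (buy HKD at ask) = HKD 294,427.34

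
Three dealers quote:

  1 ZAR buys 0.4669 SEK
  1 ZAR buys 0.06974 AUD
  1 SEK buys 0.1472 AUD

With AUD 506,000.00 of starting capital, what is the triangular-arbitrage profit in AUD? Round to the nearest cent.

Profit: AUD 7,453.09

Profitable loop is AUD → SEK → ZAR → AUD:
AUD 506,000.00 ÷ 0.1472 = SEK 3,437,500.00
SEK 3,437,500.00 ÷ 0.4669 = ZAR 7,362,390.23
ZAR 7,362,390.23 × 0.06974 = AUD 513,453.09
Profit = AUD 513,453.09 − AUD 506,000.00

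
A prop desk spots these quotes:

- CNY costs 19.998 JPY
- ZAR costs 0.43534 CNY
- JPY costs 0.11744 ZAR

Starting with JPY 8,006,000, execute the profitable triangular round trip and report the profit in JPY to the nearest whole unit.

Profitable loop is JPY → ZAR → CNY → JPY:
JPY 8,006,000 × 0.11744 = ZAR 940,224.64
ZAR 940,224.64 × 0.43534 = CNY 409,317.39
CNY 409,317.39 × 19.998 = JPY 8,185,529
Profit = JPY 8,185,529 − JPY 8,006,000

Profit: JPY 179,529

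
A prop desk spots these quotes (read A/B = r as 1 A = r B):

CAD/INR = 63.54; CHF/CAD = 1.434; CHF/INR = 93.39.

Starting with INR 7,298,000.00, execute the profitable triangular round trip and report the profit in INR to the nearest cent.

Profitable loop is INR → CAD → CHF → INR:
INR 7,298,000.00 ÷ 63.54 = CAD 114,856.78
CAD 114,856.78 ÷ 1.434 = CHF 80,095.39
CHF 80,095.39 × 93.39 = INR 7,480,108.07
Profit = INR 7,480,108.07 − INR 7,298,000.00

Profit: INR 182,108.07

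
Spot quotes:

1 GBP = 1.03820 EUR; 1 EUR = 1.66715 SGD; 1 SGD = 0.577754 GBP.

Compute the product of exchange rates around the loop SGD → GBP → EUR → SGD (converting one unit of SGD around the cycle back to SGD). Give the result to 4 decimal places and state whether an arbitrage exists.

Around SGD → GBP → EUR → SGD: 1 × 0.577754 × 1.03820 × 1.66715 = 0.999997
Product ≈ 1 (deviation 0.000%, within rounding noise).

1.0000 (no arbitrage)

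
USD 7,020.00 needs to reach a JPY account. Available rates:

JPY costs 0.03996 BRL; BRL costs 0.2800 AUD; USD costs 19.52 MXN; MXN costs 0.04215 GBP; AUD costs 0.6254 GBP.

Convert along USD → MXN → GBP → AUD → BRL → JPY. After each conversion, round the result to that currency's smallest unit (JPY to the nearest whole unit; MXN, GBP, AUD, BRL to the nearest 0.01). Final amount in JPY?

USD 7,020.00 × 19.52 = MXN 137,030.40
MXN 137,030.40 × 0.04215 = GBP 5,775.83
GBP 5,775.83 ÷ 0.6254 = AUD 9,235.42
AUD 9,235.42 ÷ 0.2800 = BRL 32,983.64
BRL 32,983.64 ÷ 0.03996 = JPY 825,416

JPY 825,416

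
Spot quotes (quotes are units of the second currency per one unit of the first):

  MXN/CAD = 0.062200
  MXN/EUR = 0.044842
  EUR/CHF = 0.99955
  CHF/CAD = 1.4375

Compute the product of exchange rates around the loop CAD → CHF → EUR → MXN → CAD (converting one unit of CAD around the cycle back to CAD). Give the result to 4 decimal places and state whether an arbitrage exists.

Around CAD → CHF → EUR → MXN → CAD: 1 ÷ 1.4375 ÷ 0.99955 ÷ 0.044842 × 0.062200 = 0.965368
Product < 1; profitable direction is CAD → MXN → EUR → CHF → CAD.

0.9654 (arbitrage exists)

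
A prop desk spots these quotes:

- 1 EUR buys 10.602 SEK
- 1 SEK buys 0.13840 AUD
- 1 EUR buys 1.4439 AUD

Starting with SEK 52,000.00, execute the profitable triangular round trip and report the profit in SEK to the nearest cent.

Profitable loop is SEK → AUD → EUR → SEK:
SEK 52,000.00 × 0.13840 = AUD 7,196.80
AUD 7,196.80 ÷ 1.4439 = EUR 4,984.28
EUR 4,984.28 × 10.602 = SEK 52,843.32
Profit = SEK 52,843.32 − SEK 52,000.00

Profit: SEK 843.32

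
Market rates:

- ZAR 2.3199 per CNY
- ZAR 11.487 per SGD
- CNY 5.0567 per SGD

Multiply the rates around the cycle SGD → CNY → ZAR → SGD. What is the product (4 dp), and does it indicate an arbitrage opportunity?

1.0212 (arbitrage exists)

Around SGD → CNY → ZAR → SGD: 1 × 5.0567 × 2.3199 ÷ 11.487 = 1.021245
Product > 1; profitable direction is SGD → CNY → ZAR → SGD.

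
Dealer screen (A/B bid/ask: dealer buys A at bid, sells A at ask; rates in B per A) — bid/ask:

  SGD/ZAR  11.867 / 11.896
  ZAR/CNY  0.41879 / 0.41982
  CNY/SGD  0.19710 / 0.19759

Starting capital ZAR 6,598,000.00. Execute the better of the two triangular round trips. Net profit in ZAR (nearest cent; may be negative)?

Best loop ZAR → SGD → CNY → ZAR:
ZAR 6,598,000.00 ÷ 11.896 (buy SGD at ask) = SGD 554,640.22
SGD 554,640.22 ÷ 0.19759 (buy CNY at ask) = CNY 2,807,025.74
CNY 2,807,025.74 ÷ 0.41982 (buy ZAR at ask) = ZAR 6,686,260.15

Net profit: ZAR 88,260.15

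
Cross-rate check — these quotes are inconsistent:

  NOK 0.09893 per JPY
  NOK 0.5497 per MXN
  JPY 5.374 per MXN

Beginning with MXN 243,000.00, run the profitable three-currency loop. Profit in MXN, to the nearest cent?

Profit: MXN 8,250.16

Profitable loop is MXN → NOK → JPY → MXN:
MXN 243,000.00 × 0.5497 = NOK 133,577.10
NOK 133,577.10 ÷ 0.09893 = JPY 1,350,218
JPY 1,350,218 ÷ 5.374 = MXN 251,250.16
Profit = MXN 251,250.16 − MXN 243,000.00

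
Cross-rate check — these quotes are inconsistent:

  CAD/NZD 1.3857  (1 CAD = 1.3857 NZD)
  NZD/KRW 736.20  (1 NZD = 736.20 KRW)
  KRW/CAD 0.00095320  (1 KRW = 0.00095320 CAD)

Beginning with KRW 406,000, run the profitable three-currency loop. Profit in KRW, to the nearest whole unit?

Profitable loop is KRW → NZD → CAD → KRW:
KRW 406,000 ÷ 736.20 = NZD 551.48
NZD 551.48 ÷ 1.3857 = CAD 397.98
CAD 397.98 ÷ 0.00095320 = KRW 417,520
Profit = KRW 417,520 − KRW 406,000

Profit: KRW 11,520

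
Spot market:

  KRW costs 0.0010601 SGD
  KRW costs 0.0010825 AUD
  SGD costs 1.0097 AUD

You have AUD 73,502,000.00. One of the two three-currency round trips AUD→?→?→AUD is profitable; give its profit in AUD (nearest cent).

Profit: AUD 832,062.88

Profitable loop is AUD → SGD → KRW → AUD:
AUD 73,502,000.00 ÷ 1.0097 = SGD 72,795,879.96
SGD 72,795,879.96 ÷ 0.0010601 = KRW 68,668,880,261
KRW 68,668,880,261 × 0.0010825 = AUD 74,334,062.88
Profit = AUD 74,334,062.88 − AUD 73,502,000.00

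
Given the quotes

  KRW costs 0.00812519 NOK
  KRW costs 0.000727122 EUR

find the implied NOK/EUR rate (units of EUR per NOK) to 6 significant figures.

NOK/EUR = 0.0894898

1 NOK ÷ 0.00812519 = 123.074 KRW
123.074 KRW × 0.000727122 = 0.0894898 EUR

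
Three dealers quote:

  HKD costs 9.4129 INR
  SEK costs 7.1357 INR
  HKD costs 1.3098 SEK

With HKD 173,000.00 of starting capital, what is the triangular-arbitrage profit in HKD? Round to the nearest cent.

Profitable loop is HKD → INR → SEK → HKD:
HKD 173,000.00 × 9.4129 = INR 1,628,431.70
INR 1,628,431.70 ÷ 7.1357 = SEK 228,209.10
SEK 228,209.10 ÷ 1.3098 = HKD 174,232.02
Profit = HKD 174,232.02 − HKD 173,000.00

Profit: HKD 1,232.02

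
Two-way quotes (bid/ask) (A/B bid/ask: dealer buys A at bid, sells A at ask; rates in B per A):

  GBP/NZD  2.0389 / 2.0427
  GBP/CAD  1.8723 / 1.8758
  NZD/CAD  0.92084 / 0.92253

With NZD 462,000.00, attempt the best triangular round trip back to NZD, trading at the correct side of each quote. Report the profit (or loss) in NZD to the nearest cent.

Net profit: NZD 418.87

Best loop NZD → CAD → GBP → NZD:
NZD 462,000.00 × 0.92084 (sell NZD at bid) = CAD 425,428.08
CAD 425,428.08 ÷ 1.8758 (buy GBP at ask) = GBP 226,798.21
GBP 226,798.21 × 2.0389 (sell GBP at bid) = NZD 462,418.87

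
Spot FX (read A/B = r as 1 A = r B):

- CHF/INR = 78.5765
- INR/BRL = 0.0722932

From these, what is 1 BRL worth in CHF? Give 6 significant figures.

BRL/CHF = 0.176039

1 BRL ÷ 0.0722932 = 13.8326 INR
13.8326 INR ÷ 78.5765 = 0.176039 CHF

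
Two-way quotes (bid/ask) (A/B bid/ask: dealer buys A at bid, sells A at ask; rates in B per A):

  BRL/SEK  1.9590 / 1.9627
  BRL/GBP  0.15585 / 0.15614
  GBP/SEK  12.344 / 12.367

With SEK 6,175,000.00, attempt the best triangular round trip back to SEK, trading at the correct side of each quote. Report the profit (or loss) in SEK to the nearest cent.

Best loop SEK → GBP → BRL → SEK:
SEK 6,175,000.00 ÷ 12.367 (buy GBP at ask) = GBP 499,312.69
GBP 499,312.69 ÷ 0.15614 (buy BRL at ask) = BRL 3,197,852.48
BRL 3,197,852.48 × 1.9590 (sell BRL at bid) = SEK 6,264,593.02

Net profit: SEK 89,593.02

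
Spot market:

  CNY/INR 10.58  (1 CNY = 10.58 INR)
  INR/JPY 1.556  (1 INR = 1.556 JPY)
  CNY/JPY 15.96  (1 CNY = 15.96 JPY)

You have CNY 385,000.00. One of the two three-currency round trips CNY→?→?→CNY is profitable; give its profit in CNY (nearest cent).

Profit: CNY 12,121.23

Profitable loop is CNY → INR → JPY → CNY:
CNY 385,000.00 × 10.58 = INR 4,073,300.00
INR 4,073,300.00 × 1.556 = JPY 6,338,055
JPY 6,338,055 ÷ 15.96 = CNY 397,121.23
Profit = CNY 397,121.23 − CNY 385,000.00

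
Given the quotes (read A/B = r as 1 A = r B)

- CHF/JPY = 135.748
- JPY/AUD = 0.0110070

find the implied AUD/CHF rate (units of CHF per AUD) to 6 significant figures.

1 AUD ÷ 0.0110070 = 90.8513 JPY
90.8513 JPY ÷ 135.748 = 0.669264 CHF

AUD/CHF = 0.669264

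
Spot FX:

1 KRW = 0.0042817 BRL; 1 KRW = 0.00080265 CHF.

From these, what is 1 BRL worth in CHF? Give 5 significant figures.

1 BRL ÷ 0.0042817 = 233.552 KRW
233.552 KRW × 0.00080265 = 0.187461 CHF

BRL/CHF = 0.18746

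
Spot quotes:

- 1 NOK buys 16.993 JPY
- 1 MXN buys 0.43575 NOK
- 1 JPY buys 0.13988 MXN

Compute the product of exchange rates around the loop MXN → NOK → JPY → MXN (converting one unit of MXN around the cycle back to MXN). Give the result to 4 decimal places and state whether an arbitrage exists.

1.0358 (arbitrage exists)

Around MXN → NOK → JPY → MXN: 1 × 0.43575 × 16.993 × 0.13988 = 1.035769
Product > 1; profitable direction is MXN → NOK → JPY → MXN.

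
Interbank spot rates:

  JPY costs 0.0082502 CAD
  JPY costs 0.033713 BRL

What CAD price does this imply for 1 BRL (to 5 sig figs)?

BRL/CAD = 0.24472

1 BRL ÷ 0.033713 = 29.6621 JPY
29.6621 JPY × 0.0082502 = 0.244719 CAD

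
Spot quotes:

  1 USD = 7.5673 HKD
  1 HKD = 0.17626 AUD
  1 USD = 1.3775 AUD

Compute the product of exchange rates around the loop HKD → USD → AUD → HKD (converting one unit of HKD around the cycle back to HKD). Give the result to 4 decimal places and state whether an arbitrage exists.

Around HKD → USD → AUD → HKD: 1 ÷ 7.5673 × 1.3775 ÷ 0.17626 = 1.032754
Product > 1; profitable direction is HKD → USD → AUD → HKD.

1.0328 (arbitrage exists)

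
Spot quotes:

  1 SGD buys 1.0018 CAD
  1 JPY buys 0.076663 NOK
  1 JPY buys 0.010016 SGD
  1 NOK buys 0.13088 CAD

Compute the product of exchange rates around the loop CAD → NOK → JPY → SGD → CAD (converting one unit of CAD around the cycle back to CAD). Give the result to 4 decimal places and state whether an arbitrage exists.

1.0000 (no arbitrage)

Around CAD → NOK → JPY → SGD → CAD: 1 ÷ 0.13088 ÷ 0.076663 × 0.010016 × 1.0018 = 1.000037
Product ≈ 1 (deviation 0.004%, within rounding noise).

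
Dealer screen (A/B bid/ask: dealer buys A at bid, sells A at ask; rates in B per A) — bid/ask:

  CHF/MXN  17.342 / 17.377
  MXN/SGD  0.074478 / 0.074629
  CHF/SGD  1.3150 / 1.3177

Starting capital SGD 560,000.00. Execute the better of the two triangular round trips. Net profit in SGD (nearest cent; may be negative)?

Net profit: SGD 7,847.03

Best loop SGD → MXN → CHF → SGD:
SGD 560,000.00 ÷ 0.074629 (buy MXN at ask) = MXN 7,503,785.39
MXN 7,503,785.39 ÷ 17.377 (buy CHF at ask) = CHF 431,822.83
CHF 431,822.83 × 1.3150 (sell CHF at bid) = SGD 567,847.03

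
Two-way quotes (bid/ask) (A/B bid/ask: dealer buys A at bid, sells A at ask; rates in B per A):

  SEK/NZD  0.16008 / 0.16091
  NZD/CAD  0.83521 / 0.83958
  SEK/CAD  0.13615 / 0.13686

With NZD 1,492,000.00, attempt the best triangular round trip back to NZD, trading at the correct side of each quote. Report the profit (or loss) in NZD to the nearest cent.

Best loop NZD → SEK → CAD → NZD:
NZD 1,492,000.00 ÷ 0.16091 (buy SEK at ask) = SEK 9,272,264.00
SEK 9,272,264.00 × 0.13615 (sell SEK at bid) = CAD 1,262,418.74
CAD 1,262,418.74 ÷ 0.83958 (buy NZD at ask) = NZD 1,503,631.27

Net profit: NZD 11,631.27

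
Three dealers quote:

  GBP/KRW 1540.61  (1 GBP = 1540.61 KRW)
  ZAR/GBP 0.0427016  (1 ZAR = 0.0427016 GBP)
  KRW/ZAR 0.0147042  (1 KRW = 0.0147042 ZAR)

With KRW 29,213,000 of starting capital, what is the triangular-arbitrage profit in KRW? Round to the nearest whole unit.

Profit: KRW 986,371

Profitable loop is KRW → GBP → ZAR → KRW:
KRW 29,213,000 ÷ 1540.61 = GBP 18,961.97
GBP 18,961.97 ÷ 0.0427016 = ZAR 444,057.59
ZAR 444,057.59 ÷ 0.0147042 = KRW 30,199,371
Profit = KRW 30,199,371 − KRW 29,213,000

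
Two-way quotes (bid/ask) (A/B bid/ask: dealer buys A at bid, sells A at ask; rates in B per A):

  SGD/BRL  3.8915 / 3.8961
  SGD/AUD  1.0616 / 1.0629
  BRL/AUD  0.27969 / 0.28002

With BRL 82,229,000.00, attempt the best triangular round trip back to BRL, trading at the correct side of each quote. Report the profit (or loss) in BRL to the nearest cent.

Net profit: BRL 1,973,808.16

Best loop BRL → AUD → SGD → BRL:
BRL 82,229,000.00 × 0.27969 (sell BRL at bid) = AUD 22,998,629.01
AUD 22,998,629.01 ÷ 1.0629 (buy SGD at ask) = SGD 21,637,622.55
SGD 21,637,622.55 × 3.8915 (sell SGD at bid) = BRL 84,202,808.16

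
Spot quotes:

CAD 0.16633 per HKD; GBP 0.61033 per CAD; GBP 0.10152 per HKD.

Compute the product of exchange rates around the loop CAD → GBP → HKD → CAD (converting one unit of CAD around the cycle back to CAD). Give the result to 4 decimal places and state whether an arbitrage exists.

1.0000 (no arbitrage)

Around CAD → GBP → HKD → CAD: 1 × 0.61033 ÷ 0.10152 × 0.16633 = 0.999962
Product ≈ 1 (deviation 0.004%, within rounding noise).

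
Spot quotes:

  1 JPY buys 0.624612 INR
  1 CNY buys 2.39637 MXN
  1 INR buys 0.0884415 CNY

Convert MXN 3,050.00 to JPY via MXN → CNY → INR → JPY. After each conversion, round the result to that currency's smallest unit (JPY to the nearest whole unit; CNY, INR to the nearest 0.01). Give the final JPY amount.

JPY 23,040

MXN 3,050.00 ÷ 2.39637 = CNY 1,272.76
CNY 1,272.76 ÷ 0.0884415 = INR 14,390.98
INR 14,390.98 ÷ 0.624612 = JPY 23,040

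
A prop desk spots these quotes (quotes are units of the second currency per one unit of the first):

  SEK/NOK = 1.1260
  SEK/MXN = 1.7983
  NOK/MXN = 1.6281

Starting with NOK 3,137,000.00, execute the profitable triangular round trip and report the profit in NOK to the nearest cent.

Profit: NOK 60,951.27

Profitable loop is NOK → MXN → SEK → NOK:
NOK 3,137,000.00 × 1.6281 = MXN 5,107,349.70
MXN 5,107,349.70 ÷ 1.7983 = SEK 2,840,098.82
SEK 2,840,098.82 × 1.1260 = NOK 3,197,951.27
Profit = NOK 3,197,951.27 − NOK 3,137,000.00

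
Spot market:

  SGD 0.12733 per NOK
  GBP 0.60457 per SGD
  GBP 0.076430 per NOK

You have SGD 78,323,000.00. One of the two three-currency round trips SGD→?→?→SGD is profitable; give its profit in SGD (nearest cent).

Profitable loop is SGD → GBP → NOK → SGD:
SGD 78,323,000.00 × 0.60457 = GBP 47,351,736.11
GBP 47,351,736.11 ÷ 0.076430 = NOK 619,543,845.48
NOK 619,543,845.48 × 0.12733 = SGD 78,886,517.84
Profit = SGD 78,886,517.84 − SGD 78,323,000.00

Profit: SGD 563,517.84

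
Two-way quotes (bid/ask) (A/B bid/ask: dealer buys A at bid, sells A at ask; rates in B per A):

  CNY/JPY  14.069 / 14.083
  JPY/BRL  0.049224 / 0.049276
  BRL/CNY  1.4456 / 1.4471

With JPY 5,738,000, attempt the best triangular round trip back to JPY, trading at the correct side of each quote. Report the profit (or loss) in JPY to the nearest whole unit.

Net profit: JPY 6,455

Best loop JPY → BRL → CNY → JPY:
JPY 5,738,000 × 0.049224 (sell JPY at bid) = BRL 282,447.31
BRL 282,447.31 × 1.4456 (sell BRL at bid) = CNY 408,305.83
CNY 408,305.83 × 14.069 (sell CNY at bid) = JPY 5,744,455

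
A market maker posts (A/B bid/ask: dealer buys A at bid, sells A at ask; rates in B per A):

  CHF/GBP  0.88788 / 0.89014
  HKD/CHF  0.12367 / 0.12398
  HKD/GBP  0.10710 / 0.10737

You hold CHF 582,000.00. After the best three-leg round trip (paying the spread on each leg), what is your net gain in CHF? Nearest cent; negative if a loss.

Best loop CHF → GBP → HKD → CHF:
CHF 582,000.00 × 0.88788 (sell CHF at bid) = GBP 516,746.16
GBP 516,746.16 ÷ 0.10737 (buy HKD at ask) = HKD 4,812,761.11
HKD 4,812,761.11 × 0.12367 (sell HKD at bid) = CHF 595,194.17

Net profit: CHF 13,194.17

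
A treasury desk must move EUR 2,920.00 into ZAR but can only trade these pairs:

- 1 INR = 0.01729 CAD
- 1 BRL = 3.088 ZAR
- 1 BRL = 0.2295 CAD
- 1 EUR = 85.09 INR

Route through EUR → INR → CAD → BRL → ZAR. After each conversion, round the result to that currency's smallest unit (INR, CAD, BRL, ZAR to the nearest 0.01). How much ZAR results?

ZAR 57,803.07

EUR 2,920.00 × 85.09 = INR 248,462.80
INR 248,462.80 × 0.01729 = CAD 4,295.92
CAD 4,295.92 ÷ 0.2295 = BRL 18,718.61
BRL 18,718.61 × 3.088 = ZAR 57,803.07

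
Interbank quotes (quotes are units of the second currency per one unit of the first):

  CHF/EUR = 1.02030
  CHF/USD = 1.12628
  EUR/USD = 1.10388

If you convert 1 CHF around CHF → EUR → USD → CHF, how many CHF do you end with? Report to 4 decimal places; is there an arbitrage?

Around CHF → EUR → USD → CHF: 1 × 1.02030 × 1.10388 ÷ 1.12628 = 1.000008
Product ≈ 1 (deviation 0.001%, within rounding noise).

1.0000 (no arbitrage)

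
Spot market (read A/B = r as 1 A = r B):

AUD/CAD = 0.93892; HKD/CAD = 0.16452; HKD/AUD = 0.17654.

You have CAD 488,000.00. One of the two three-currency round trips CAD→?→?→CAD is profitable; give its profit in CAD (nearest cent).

Profitable loop is CAD → HKD → AUD → CAD:
CAD 488,000.00 ÷ 0.16452 = HKD 2,966,204.72
HKD 2,966,204.72 × 0.17654 = AUD 523,653.78
AUD 523,653.78 × 0.93892 = CAD 491,669.01
Profit = CAD 491,669.01 − CAD 488,000.00

Profit: CAD 3,669.01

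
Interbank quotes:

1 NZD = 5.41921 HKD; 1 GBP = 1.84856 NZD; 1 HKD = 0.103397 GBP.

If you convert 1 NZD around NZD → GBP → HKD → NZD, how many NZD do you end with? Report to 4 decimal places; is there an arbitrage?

0.9654 (arbitrage exists)

Around NZD → GBP → HKD → NZD: 1 ÷ 1.84856 ÷ 0.103397 ÷ 5.41921 = 0.965434
Product < 1; profitable direction is NZD → HKD → GBP → NZD.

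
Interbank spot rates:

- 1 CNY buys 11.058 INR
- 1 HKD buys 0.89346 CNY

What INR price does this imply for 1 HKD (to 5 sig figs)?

HKD/INR = 9.8799

1 HKD × 0.89346 = 0.89346 CNY
0.89346 CNY × 11.058 = 9.87988 INR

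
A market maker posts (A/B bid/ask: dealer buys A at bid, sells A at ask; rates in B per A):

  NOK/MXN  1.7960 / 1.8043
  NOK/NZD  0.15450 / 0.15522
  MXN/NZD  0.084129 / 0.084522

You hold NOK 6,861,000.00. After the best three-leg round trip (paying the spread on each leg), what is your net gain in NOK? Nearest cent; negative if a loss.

Net profit: NOK 89,841.56

Best loop NOK → NZD → MXN → NOK:
NOK 6,861,000.00 × 0.15450 (sell NOK at bid) = NZD 1,060,024.50
NZD 1,060,024.50 ÷ 0.084522 (buy MXN at ask) = MXN 12,541,403.42
MXN 12,541,403.42 ÷ 1.8043 (buy NOK at ask) = NOK 6,950,841.56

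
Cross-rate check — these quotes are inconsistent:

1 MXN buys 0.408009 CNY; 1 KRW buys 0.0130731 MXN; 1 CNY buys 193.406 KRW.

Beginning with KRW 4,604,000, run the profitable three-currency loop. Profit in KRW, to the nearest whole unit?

Profit: KRW 145,562

Profitable loop is KRW → MXN → CNY → KRW:
KRW 4,604,000 × 0.0130731 = MXN 60,188.55
MXN 60,188.55 × 0.408009 = CNY 24,557.47
CNY 24,557.47 × 193.406 = KRW 4,749,562
Profit = KRW 4,749,562 − KRW 4,604,000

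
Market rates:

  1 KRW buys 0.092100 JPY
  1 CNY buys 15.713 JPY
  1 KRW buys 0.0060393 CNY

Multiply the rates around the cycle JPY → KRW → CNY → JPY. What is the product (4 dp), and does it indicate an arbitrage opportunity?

Around JPY → KRW → CNY → JPY: 1 ÷ 0.092100 × 0.0060393 × 15.713 = 1.030353
Product > 1; profitable direction is JPY → KRW → CNY → JPY.

1.0304 (arbitrage exists)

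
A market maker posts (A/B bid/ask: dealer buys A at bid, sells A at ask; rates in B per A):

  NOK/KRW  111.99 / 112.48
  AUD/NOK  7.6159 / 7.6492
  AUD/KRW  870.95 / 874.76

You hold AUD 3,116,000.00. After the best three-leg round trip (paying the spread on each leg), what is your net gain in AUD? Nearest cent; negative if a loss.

Best loop AUD → KRW → NOK → AUD:
AUD 3,116,000.00 × 870.95 (sell AUD at bid) = KRW 2,713,880,200
KRW 2,713,880,200 ÷ 112.48 (buy NOK at ask) = NOK 24,127,668.92
NOK 24,127,668.92 ÷ 7.6492 (buy AUD at ask) = AUD 3,154,273.51

Net profit: AUD 38,273.51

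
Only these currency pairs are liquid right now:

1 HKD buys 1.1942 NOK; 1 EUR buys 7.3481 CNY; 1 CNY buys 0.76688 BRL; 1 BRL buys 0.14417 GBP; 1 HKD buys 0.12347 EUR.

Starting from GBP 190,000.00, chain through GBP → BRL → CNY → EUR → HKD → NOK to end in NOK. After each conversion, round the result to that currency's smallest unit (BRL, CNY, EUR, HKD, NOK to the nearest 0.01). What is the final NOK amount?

NOK 2,261,996.06

GBP 190,000.00 ÷ 0.14417 = BRL 1,317,888.60
BRL 1,317,888.60 ÷ 0.76688 = CNY 1,718,506.94
CNY 1,718,506.94 ÷ 7.3481 = EUR 233,870.92
EUR 233,870.92 ÷ 0.12347 = HKD 1,894,151.78
HKD 1,894,151.78 × 1.1942 = NOK 2,261,996.06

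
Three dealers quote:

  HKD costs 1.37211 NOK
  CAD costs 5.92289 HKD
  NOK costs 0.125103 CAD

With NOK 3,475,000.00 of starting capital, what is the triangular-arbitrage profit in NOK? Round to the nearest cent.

Profit: NOK 58,012.14

Profitable loop is NOK → CAD → HKD → NOK:
NOK 3,475,000.00 × 0.125103 = CAD 434,732.92
CAD 434,732.92 × 5.92289 = HKD 2,574,875.29
HKD 2,574,875.29 × 1.37211 = NOK 3,533,012.14
Profit = NOK 3,533,012.14 − NOK 3,475,000.00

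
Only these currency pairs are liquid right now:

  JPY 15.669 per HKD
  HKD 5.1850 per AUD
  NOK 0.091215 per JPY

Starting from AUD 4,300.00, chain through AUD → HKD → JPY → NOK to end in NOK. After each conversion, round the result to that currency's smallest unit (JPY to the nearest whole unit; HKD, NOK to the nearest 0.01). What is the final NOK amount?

AUD 4,300.00 × 5.1850 = HKD 22,295.50
HKD 22,295.50 × 15.669 = JPY 349,348
JPY 349,348 × 0.091215 = NOK 31,865.78

NOK 31,865.78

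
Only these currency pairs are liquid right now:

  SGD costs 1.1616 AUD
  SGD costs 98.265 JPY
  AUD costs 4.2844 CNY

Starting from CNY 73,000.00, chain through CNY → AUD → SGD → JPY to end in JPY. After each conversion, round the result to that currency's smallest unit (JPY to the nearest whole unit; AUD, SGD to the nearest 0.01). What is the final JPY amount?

JPY 1,441,369

CNY 73,000.00 ÷ 4.2844 = AUD 17,038.56
AUD 17,038.56 ÷ 1.1616 = SGD 14,668.18
SGD 14,668.18 × 98.265 = JPY 1,441,369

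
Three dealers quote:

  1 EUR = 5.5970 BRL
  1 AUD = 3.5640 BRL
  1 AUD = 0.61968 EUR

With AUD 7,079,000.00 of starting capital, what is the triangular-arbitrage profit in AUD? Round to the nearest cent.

Profitable loop is AUD → BRL → EUR → AUD:
AUD 7,079,000.00 × 3.5640 = BRL 25,229,556.00
BRL 25,229,556.00 ÷ 5.5970 = EUR 4,507,692.69
EUR 4,507,692.69 ÷ 0.61968 = AUD 7,274,226.52
Profit = AUD 7,274,226.52 − AUD 7,079,000.00

Profit: AUD 195,226.52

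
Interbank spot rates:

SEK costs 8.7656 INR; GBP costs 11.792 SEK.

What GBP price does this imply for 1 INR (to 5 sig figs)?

INR/GBP = 0.0096746

1 INR ÷ 8.7656 = 0.114082 SEK
0.114082 SEK ÷ 11.792 = 0.00967455 GBP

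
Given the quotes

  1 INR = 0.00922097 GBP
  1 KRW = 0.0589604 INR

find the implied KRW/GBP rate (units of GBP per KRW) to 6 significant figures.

1 KRW × 0.0589604 = 0.0589604 INR
0.0589604 INR × 0.00922097 = 0.000543672 GBP

KRW/GBP = 0.000543672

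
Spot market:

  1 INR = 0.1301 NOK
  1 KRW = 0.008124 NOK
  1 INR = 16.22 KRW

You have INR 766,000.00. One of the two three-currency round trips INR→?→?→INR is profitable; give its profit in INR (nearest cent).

Profit: INR 9,840.13

Profitable loop is INR → KRW → NOK → INR:
INR 766,000.00 × 16.22 = KRW 12,424,520
KRW 12,424,520 × 0.008124 = NOK 100,936.80
NOK 100,936.80 ÷ 0.1301 = INR 775,840.13
Profit = INR 775,840.13 − INR 766,000.00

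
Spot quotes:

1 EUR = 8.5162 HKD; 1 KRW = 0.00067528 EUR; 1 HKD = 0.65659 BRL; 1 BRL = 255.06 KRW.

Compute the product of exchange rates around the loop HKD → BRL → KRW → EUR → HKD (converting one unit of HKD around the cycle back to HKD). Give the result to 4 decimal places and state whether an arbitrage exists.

0.9631 (arbitrage exists)

Around HKD → BRL → KRW → EUR → HKD: 1 × 0.65659 × 255.06 × 0.00067528 × 8.5162 = 0.963089
Product < 1; profitable direction is HKD → EUR → KRW → BRL → HKD.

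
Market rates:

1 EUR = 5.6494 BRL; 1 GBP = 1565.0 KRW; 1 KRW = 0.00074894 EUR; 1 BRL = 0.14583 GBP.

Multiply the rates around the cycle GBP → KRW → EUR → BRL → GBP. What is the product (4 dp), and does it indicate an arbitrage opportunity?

0.9656 (arbitrage exists)

Around GBP → KRW → EUR → BRL → GBP: 1 × 1565.0 × 0.00074894 × 5.6494 × 0.14583 = 0.965630
Product < 1; profitable direction is GBP → BRL → EUR → KRW → GBP.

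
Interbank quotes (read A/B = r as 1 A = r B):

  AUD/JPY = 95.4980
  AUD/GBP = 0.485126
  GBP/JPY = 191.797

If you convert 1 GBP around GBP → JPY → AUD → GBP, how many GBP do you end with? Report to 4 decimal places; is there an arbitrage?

0.9743 (arbitrage exists)

Around GBP → JPY → AUD → GBP: 1 × 191.797 ÷ 95.4980 × 0.485126 = 0.974321
Product < 1; profitable direction is GBP → AUD → JPY → GBP.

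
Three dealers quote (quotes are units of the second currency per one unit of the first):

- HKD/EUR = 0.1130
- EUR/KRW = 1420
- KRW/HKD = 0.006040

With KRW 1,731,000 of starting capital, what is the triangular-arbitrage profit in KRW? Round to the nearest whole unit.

Profit: KRW 55,049

Profitable loop is KRW → EUR → HKD → KRW:
KRW 1,731,000 ÷ 1420 = EUR 1,219.01
EUR 1,219.01 ÷ 0.1130 = HKD 10,787.74
HKD 10,787.74 ÷ 0.006040 = KRW 1,786,049
Profit = KRW 1,786,049 − KRW 1,731,000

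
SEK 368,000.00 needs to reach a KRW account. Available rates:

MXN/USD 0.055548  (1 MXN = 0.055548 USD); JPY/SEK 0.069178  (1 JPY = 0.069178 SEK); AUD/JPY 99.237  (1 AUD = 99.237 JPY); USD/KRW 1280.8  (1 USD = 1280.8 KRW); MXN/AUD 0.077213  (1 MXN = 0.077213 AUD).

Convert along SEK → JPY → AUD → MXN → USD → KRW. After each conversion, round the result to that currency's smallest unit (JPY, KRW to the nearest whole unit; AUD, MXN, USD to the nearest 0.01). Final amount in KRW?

KRW 49,393,015

SEK 368,000.00 ÷ 0.069178 = JPY 5,319,610
JPY 5,319,610 ÷ 99.237 = AUD 53,605.11
AUD 53,605.11 ÷ 0.077213 = MXN 694,249.80
MXN 694,249.80 × 0.055548 = USD 38,564.19
USD 38,564.19 × 1280.8 = KRW 49,393,015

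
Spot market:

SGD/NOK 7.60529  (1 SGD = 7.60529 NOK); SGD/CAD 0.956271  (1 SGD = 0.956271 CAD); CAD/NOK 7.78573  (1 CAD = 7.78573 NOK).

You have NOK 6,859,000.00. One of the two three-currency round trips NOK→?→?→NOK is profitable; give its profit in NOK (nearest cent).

Profit: NOK 147,421.45

Profitable loop is NOK → CAD → SGD → NOK:
NOK 6,859,000.00 ÷ 7.78573 = CAD 880,970.70
CAD 880,970.70 ÷ 0.956271 = SGD 921,256.32
SGD 921,256.32 × 7.60529 = NOK 7,006,421.45
Profit = NOK 7,006,421.45 − NOK 6,859,000.00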